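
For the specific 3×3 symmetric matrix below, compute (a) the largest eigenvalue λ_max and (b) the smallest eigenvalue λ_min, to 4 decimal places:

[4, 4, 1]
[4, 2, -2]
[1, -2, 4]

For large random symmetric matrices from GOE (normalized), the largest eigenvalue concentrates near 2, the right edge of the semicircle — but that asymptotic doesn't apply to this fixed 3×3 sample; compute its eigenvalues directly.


Since M is real symmetric, all three eigenvalues are real; they are the roots of det(λI − M) = λ³ − (tr M) λ² + s λ − det M, where s is the sum of the principal 2×2 minors.
tr M = 4 + 2 + 4 = 10.
s = (4·2 − 4²) + (4·4 − 1²) + (2·4 − (-2)²) = -8 + 15 + 4 = 11.
det M (expand along row 1) = 4·4 − 4·18 + 1·(-10) = -66.
Characteristic polynomial: λ³ − 10λ² + 11λ + 66 = 0.
Substitute λ = y + (tr M)/3 = y + 3.333333 to remove the quadratic term: y³ + p·y + q = 0 with p = s − (tr M)²/3 = -22.333333 and q = −2(tr M)³/27 + (tr M)·s/3 − det M = 28.592593.
Three real roots ⇒ use the trigonometric (Viète) form: r = 2√(−p/3) = 5.456902, φ = arccos(3q/(p·r)) = arccos(-0.703842) = 2.351588 rad.
y_k = r·cos(φ/3 − 2πk/3) for k = 0, 1, 2 gives y = 3.864533, 1.404255, -5.268787.
λ_k = y_k + 3.333333 gives λ = 7.1979, 4.7376, -1.9355 (check: the sum is 10.0000 = tr M).

Hence λ_max = 7.1979 and λ_min = -1.9355.


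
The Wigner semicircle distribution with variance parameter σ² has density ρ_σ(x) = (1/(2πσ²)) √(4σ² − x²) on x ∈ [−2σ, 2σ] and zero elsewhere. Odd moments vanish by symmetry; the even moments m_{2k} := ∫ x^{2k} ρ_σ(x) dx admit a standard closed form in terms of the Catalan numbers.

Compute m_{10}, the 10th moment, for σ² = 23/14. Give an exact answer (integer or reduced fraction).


By the scaled semicircle moment identity, m_{2k} = σ^{2k} · C_k with k = 5.
C_5 = (1/(k+1)) · C(2k, k) = (1/6) · C(10, 5) = (1/6) · 252 = 42.
σ^{2k} = (σ²)^k = (23/14)^5 = 6436343/537824.

Therefore m_{10} = σ^{10} · C_5 = (6436343/537824) · 42 = 19309029/38416.


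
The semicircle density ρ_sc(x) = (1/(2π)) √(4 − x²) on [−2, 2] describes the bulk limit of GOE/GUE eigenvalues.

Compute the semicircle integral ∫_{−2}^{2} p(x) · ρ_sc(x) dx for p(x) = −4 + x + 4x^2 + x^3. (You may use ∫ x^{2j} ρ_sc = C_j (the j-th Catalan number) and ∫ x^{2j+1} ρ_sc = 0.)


Write p(x) = Σ a_i x^i, split into monomials and integrate each against ρ_sc separately.
Using ∫ x^{2j} ρ_sc = C_j = (1/(j+1)) C(2j, j) (Catalan numbers) and ∫ x^{2j+1} ρ_sc = 0 (odd monomials vanish by symmetry):
  i = 0 (even): a_0 · C_{0} = -4 · 1 = -4
  i = 1 (odd): ∫ x^1 ρ_sc = 0 (vanishes)
  i = 2 (even): a_2 · C_{1} = 4 · 1 = 4
  i = 3 (odd): ∫ x^3 ρ_sc = 0 (vanishes)

Summing the contributions: ∫_{−2}^{2} p(x) ρ_sc(x) dx = (-4) + 4 = 0.


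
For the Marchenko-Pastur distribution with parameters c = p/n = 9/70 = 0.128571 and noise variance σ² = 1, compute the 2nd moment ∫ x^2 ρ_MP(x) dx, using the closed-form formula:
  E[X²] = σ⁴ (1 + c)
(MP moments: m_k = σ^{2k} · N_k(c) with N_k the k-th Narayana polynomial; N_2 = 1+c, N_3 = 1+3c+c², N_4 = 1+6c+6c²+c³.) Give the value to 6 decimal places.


E[X²] = σ⁴ (1 + c) (second MP moment). With σ² = 1 (so σ⁴ = 1) and c = 9/70 = 0.128571: E[X²] = 1 · (1 + 0.128571) = 1 · 1.128571.

So E[X^2] = 1.128571.


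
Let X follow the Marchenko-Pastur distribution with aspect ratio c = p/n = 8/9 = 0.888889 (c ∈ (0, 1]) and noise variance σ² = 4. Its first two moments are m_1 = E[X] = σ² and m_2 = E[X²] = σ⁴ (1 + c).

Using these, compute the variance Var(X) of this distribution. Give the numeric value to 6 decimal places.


m_1 = E[X] = σ² = 4, so m_1² = 16.
m_2 = E[X²] = σ⁴ (1 + c) = 16 · (1 + 0.888889) = 16 · 1.888889 = 30.222222.
(Note m_2 − m_1² simplifies to c · σ⁴ = 0.888889 · 16.)

Var(X) = m_2 − m_1² = 30.222222 − 16 = 14.222222.


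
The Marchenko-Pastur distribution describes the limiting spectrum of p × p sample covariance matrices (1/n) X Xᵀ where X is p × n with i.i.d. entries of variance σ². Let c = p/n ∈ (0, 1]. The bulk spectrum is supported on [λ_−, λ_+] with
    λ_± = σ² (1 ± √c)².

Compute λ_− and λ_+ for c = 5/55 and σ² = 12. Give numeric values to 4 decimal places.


c = 5/55 = 0.090909; √c = 0.301511.
λ_− = σ² (1 − √c)² = 12 · (1 − 0.301511)² = 12 · (0.698489)² = 5.854637.
λ_+ = σ² (1 + √c)² = 12 · (1 + 0.301511)² = 12 · (1.301511)² = 20.327181.

Rounded to 4 decimal places: λ_− ≈ 5.8546, λ_+ ≈ 20.3272.


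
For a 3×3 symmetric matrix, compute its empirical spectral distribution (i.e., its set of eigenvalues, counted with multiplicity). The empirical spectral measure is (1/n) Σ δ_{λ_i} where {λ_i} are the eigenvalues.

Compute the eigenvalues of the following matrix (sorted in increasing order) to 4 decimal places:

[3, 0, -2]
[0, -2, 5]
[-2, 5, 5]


Since M is real symmetric, all three eigenvalues are real; they are the roots of det(λI − M) = λ³ − (tr M) λ² + s λ − det M, where s is the sum of the principal 2×2 minors.
tr M = 3 + (-2) + 5 = 6.
s = (3·(-2) − 0²) + (3·5 − (-2)²) + ((-2)·5 − 5²) = -6 + 11 + (-35) = -30.
det M (expand along row 1) = 3·(-35) − 0·10 + (-2)·(-4) = -97.
Characteristic polynomial: λ³ − 6λ² − 30λ + 97 = 0.
Substitute λ = y + (tr M)/3 = y + 2.000000 to remove the quadratic term: y³ + p·y + q = 0 with p = s − (tr M)²/3 = -42.000000 and q = −2(tr M)³/27 + (tr M)·s/3 − det M = 21.000000.
Three real roots ⇒ use the trigonometric (Viète) form: r = 2√(−p/3) = 7.483315, φ = arccos(3q/(p·r)) = arccos(-0.200446) = 1.772609 rad.
y_k = r·cos(φ/3 − 2πk/3) for k = 0, 1, 2 gives y = 6.214567, 0.503031, -6.717598.
λ_k = y_k + 2.000000 gives λ = 8.2146, 2.5030, -4.7176 (check: the sum is 6.0000 = tr M).

Eigenvalues sorted in increasing order: [-4.7176, 2.5030, 8.2146].


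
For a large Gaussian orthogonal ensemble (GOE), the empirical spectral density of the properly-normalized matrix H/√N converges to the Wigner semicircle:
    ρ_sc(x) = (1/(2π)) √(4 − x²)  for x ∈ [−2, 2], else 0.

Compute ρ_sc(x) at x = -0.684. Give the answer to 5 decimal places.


ρ_sc(x) = (1/(2π)) √(4 − x²). With x = -0.684:
  4 − x² = 4 − (-0.684)² = 4 − 0.467856 = 3.532144.
  √(4 − x²) = 1.879400.
  1/(2π) = 0.159155.
  ρ_sc(-0.684) = 0.159155 · 1.879400 = 0.299116.

Rounded to 5 decimal places: ρ_sc(-0.684) ≈ 0.29912.


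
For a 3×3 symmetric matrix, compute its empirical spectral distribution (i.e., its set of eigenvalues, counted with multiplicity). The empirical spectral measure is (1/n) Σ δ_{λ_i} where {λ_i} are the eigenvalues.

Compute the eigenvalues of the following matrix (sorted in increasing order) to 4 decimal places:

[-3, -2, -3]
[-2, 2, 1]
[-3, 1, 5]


Since M is real symmetric, all three eigenvalues are real; they are the roots of det(λI − M) = λ³ − (tr M) λ² + s λ − det M, where s is the sum of the principal 2×2 minors.
tr M = -3 + 2 + 5 = 4.
s = ((-3)·2 − (-2)²) + ((-3)·5 − (-3)²) + (2·5 − 1²) = -10 + (-24) + 9 = -25.
det M (expand along row 1) = (-3)·9 − (-2)·(-7) + (-3)·4 = -53.
Characteristic polynomial: λ³ − 4λ² − 25λ + 53 = 0.
Substitute λ = y + (tr M)/3 = y + 1.333333 to remove the quadratic term: y³ + p·y + q = 0 with p = s − (tr M)²/3 = -30.333333 and q = −2(tr M)³/27 + (tr M)·s/3 − det M = 14.925926.
Three real roots ⇒ use the trigonometric (Viète) form: r = 2√(−p/3) = 6.359595, φ = arccos(3q/(p·r)) = arccos(-0.232120) = 1.805053 rad.
y_k = r·cos(φ/3 − 2πk/3) for k = 0, 1, 2 gives y = 5.242744, 0.496088, -5.738832.
λ_k = y_k + 1.333333 gives λ = 6.5761, 1.8294, -4.4055 (check: the sum is 4.0000 = tr M).

Eigenvalues sorted in increasing order: [-4.4055, 1.8294, 6.5761].


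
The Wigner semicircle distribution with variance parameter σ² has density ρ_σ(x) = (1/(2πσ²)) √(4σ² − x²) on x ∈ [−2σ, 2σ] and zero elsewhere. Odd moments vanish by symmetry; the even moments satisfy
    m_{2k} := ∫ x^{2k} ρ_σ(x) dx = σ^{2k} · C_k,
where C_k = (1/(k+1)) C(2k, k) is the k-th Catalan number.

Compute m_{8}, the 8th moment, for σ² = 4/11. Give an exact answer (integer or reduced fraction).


By the scaled semicircle moment identity, m_{2k} = σ^{2k} · C_k with k = 4.
C_4 = (1/(k+1)) · C(2k, k) = (1/5) · C(8, 4) = (1/5) · 70 = 14.
σ^{2k} = (σ²)^k = (4/11)^4 = 256/14641.

Therefore m_{8} = σ^{8} · C_4 = (256/14641) · 14 = 3584/14641.


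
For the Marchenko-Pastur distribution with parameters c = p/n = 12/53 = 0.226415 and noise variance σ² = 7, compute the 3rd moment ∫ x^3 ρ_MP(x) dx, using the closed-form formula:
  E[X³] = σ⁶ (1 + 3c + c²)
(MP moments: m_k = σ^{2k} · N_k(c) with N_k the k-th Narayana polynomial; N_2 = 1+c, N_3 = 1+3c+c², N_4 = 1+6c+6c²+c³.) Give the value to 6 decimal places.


E[X³] = σ⁶ (1 + 3c + c²) (third MP moment). With σ² = 7 (so σ⁶ = 343) and c = 12/53 = 0.226415: E[X³] = 343 · (1 + 3·0.226415 + (0.226415)²) = 343 · 1.730509.

So E[X^3] = 593.564614.


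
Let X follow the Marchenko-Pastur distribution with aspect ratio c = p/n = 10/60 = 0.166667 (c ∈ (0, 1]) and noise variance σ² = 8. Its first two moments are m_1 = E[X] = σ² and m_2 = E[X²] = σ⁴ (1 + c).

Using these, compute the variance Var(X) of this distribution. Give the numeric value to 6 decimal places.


m_1 = E[X] = σ² = 8, so m_1² = 64.
m_2 = E[X²] = σ⁴ (1 + c) = 64 · (1 + 0.166667) = 64 · 1.166667 = 74.666667.
(Note m_2 − m_1² simplifies to c · σ⁴ = 0.166667 · 64.)

Var(X) = m_2 − m_1² = 74.666667 − 64 = 10.666667.


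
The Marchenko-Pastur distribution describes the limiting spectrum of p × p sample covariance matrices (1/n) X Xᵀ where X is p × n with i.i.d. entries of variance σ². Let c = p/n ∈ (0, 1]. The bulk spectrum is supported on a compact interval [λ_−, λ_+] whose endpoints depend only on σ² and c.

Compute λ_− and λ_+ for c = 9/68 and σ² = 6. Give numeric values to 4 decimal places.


c = 9/68 = 0.132353; √c = 0.363803.
λ_− = σ² (1 − √c)² = 6 · (1 − 0.363803)² = 6 · (0.636197)² = 2.428476.
λ_+ = σ² (1 + √c)² = 6 · (1 + 0.363803)² = 6 · (1.363803)² = 11.159759.

Rounded to 4 decimal places: λ_− ≈ 2.4285, λ_+ ≈ 11.1598.


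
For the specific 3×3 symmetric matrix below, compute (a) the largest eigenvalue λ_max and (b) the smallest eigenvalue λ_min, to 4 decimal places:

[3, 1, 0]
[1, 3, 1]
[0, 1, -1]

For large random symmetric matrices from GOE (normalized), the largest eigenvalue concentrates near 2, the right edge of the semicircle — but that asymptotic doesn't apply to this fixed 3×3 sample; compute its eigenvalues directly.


Since M is real symmetric, all three eigenvalues are real; they are the roots of det(λI − M) = λ³ − (tr M) λ² + s λ − det M, where s is the sum of the principal 2×2 minors.
tr M = 3 + 3 + (-1) = 5.
s = (3·3 − 1²) + (3·(-1) − 0²) + (3·(-1) − 1²) = 8 + (-3) + (-4) = 1.
det M (expand along row 1) = 3·(-4) − 1·(-1) + 0·1 = -11.
Characteristic polynomial: λ³ − 5λ² + λ + 11 = 0.
Substitute λ = y + (tr M)/3 = y + 1.666667 to remove the quadratic term: y³ + p·y + q = 0 with p = s − (tr M)²/3 = -7.333333 and q = −2(tr M)³/27 + (tr M)·s/3 − det M = 3.407407.
Three real roots ⇒ use the trigonometric (Viète) form: r = 2√(−p/3) = 3.126944, φ = arccos(3q/(p·r)) = arccos(-0.445783) = 2.032845 rad.
y_k = r·cos(φ/3 − 2πk/3) for k = 0, 1, 2 gives y = 2.436108, 0.479699, -2.915807.
λ_k = y_k + 1.666667 gives λ = 4.1028, 2.1464, -1.2491 (check: the sum is 5.0000 = tr M).

Hence λ_max = 4.1028 and λ_min = -1.2491.


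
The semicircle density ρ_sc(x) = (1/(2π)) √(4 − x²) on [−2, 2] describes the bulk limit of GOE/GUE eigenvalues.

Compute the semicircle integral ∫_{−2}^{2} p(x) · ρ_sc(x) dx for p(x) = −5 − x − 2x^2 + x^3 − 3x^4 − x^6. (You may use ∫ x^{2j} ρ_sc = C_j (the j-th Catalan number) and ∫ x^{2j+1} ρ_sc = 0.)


Write p(x) = Σ a_i x^i, split into monomials and integrate each against ρ_sc separately.
Using ∫ x^{2j} ρ_sc = C_j = (1/(j+1)) C(2j, j) (Catalan numbers) and ∫ x^{2j+1} ρ_sc = 0 (odd monomials vanish by symmetry):
  i = 0 (even): a_0 · C_{0} = -5 · 1 = -5
  i = 1 (odd): ∫ x^1 ρ_sc = 0 (vanishes)
  i = 2 (even): a_2 · C_{1} = -2 · 1 = -2
  i = 3 (odd): ∫ x^3 ρ_sc = 0 (vanishes)
  i = 4 (even): a_4 · C_{2} = -3 · 2 = -6
  i = 6 (even): a_6 · C_{3} = -1 · 5 = -5

Summing the contributions: ∫_{−2}^{2} p(x) ρ_sc(x) dx = (-5) + (-2) + (-6) + (-5) = -18.


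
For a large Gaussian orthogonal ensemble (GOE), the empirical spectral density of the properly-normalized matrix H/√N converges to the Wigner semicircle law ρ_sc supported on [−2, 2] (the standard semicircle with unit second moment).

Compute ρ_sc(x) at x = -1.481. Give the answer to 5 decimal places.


ρ_sc(x) = (1/(2π)) √(4 − x²). With x = -1.481:
  4 − x² = 4 − (-1.481)² = 4 − 2.193361 = 1.806639.
  √(4 − x²) = 1.344113.
  1/(2π) = 0.159155.
  ρ_sc(-1.481) = 0.159155 · 1.344113 = 0.213922.

Rounded to 5 decimal places: ρ_sc(-1.481) ≈ 0.21392.


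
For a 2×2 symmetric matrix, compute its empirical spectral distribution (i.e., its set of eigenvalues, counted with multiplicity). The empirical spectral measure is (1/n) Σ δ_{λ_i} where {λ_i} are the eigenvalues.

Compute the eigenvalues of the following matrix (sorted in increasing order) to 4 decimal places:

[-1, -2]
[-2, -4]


Since M is real symmetric, both eigenvalues are real; they are the roots of det(λI − M) = λ² − (tr M) λ + det M.
tr M = -1 + (-4) = -5.
det M = (-1)·(-4) − (-2)² = 4 − 4 = 0.
Characteristic polynomial: λ² + 5λ = 0.
Discriminant Δ = (tr M)² − 4·det M = 25 − 0 = 25; √Δ = 5.000000.
λ = (tr M ± √Δ)/2 = (-5 ± 5.000000)/2, giving (tr M − √Δ)/2 = -5.0000 and (tr M + √Δ)/2 = 0.0000.

Eigenvalues sorted in increasing order: [-5.0000, 0.0000].


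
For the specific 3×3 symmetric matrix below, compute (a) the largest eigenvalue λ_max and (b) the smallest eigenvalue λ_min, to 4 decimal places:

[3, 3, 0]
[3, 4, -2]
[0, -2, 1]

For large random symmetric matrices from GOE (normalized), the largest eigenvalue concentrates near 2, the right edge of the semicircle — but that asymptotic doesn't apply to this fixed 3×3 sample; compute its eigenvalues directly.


Since M is real symmetric, all three eigenvalues are real; they are the roots of det(λI − M) = λ³ − (tr M) λ² + s λ − det M, where s is the sum of the principal 2×2 minors.
tr M = 3 + 4 + 1 = 8.
s = (3·4 − 3²) + (3·1 − 0²) + (4·1 − (-2)²) = 3 + 3 + 0 = 6.
det M (expand along row 1) = 3·0 − 3·3 + 0·(-6) = -9.
Characteristic polynomial: λ³ − 8λ² + 6λ + 9 = 0.
Substitute λ = y + (tr M)/3 = y + 2.666667 to remove the quadratic term: y³ + p·y + q = 0 with p = s − (tr M)²/3 = -15.333333 and q = −2(tr M)³/27 + (tr M)·s/3 − det M = -12.925926.
Three real roots ⇒ use the trigonometric (Viète) form: r = 2√(−p/3) = 4.521553, φ = arccos(3q/(p·r)) = arccos(0.559318) = 0.977234 rad.
y_k = r·cos(φ/3 − 2πk/3) for k = 0, 1, 2 gives y = 4.283777, -0.888783, -3.394994.
λ_k = y_k + 2.666667 gives λ = 6.9504, 1.7779, -0.7283 (check: the sum is 8.0000 = tr M).

Hence λ_max = 6.9504 and λ_min = -0.7283.


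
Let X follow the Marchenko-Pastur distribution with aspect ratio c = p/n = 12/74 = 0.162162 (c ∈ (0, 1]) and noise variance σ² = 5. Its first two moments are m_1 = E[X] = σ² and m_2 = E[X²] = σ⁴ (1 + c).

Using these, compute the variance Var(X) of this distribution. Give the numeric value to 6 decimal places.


m_1 = E[X] = σ² = 5, so m_1² = 25.
m_2 = E[X²] = σ⁴ (1 + c) = 25 · (1 + 0.162162) = 25 · 1.162162 = 29.054054.
(Note m_2 − m_1² simplifies to c · σ⁴ = 0.162162 · 25.)

Var(X) = m_2 − m_1² = 29.054054 − 25 = 4.054054.


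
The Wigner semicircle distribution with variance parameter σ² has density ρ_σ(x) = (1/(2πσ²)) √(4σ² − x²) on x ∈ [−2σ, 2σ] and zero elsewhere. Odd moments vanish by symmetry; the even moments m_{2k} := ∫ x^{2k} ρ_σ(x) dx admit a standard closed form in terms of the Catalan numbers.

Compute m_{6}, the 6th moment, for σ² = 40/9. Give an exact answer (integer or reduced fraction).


By the scaled semicircle moment identity, m_{2k} = σ^{2k} · C_k with k = 3.
C_3 = (1/(k+1)) · C(2k, k) = (1/4) · C(6, 3) = (1/4) · 20 = 5.
σ^{2k} = (σ²)^k = (40/9)^3 = 64000/729.

Therefore m_{6} = σ^{6} · C_3 = (64000/729) · 5 = 320000/729.


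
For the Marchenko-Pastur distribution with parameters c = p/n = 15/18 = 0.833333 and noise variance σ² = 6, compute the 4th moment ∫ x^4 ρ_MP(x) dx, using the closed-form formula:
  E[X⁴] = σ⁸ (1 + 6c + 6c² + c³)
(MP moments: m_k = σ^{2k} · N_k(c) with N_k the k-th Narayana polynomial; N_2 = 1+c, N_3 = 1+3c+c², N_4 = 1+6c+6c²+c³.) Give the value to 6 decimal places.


E[X⁴] = σ⁸ (1 + 6c + 6c² + c³) (fourth MP moment). With σ² = 6 (so σ⁸ = 1296) and c = 15/18 = 0.833333: E[X⁴] = 1296 · (1 + 6·0.833333 + 6·(0.833333)² + (0.833333)³) = 1296 · 10.745370.

So E[X^4] = 13926.000000.


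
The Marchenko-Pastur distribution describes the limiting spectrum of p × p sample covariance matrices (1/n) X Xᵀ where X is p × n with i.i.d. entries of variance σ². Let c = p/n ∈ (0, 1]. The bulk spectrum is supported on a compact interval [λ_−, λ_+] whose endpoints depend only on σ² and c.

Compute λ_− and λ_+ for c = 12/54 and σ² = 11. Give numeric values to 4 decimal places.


c = 12/54 = 0.222222; √c = 0.471405.
λ_− = σ² (1 − √c)² = 11 · (1 − 0.471405)² = 11 · (0.528595)² = 3.073545.
λ_+ = σ² (1 + √c)² = 11 · (1 + 0.471405)² = 11 · (1.471405)² = 23.815344.

Rounded to 4 decimal places: λ_− ≈ 3.0735, λ_+ ≈ 23.8153.


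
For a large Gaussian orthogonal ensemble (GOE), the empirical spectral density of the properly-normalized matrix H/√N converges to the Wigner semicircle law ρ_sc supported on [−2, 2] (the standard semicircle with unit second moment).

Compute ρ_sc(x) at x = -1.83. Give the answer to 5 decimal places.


ρ_sc(x) = (1/(2π)) √(4 − x²). With x = -1.83:
  4 − x² = 4 − (-1.83)² = 4 − 3.348900 = 0.651100.
  √(4 − x²) = 0.806908.
  1/(2π) = 0.159155.
  ρ_sc(-1.83) = 0.159155 · 0.806908 = 0.128423.

Rounded to 5 decimal places: ρ_sc(-1.83) ≈ 0.12842.


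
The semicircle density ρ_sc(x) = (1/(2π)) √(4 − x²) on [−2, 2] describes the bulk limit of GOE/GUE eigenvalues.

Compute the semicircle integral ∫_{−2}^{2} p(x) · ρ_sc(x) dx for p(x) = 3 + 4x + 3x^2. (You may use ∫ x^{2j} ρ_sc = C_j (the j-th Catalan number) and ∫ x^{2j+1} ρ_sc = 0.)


Write p(x) = Σ a_i x^i, split into monomials and integrate each against ρ_sc separately.
Using ∫ x^{2j} ρ_sc = C_j = (1/(j+1)) C(2j, j) (Catalan numbers) and ∫ x^{2j+1} ρ_sc = 0 (odd monomials vanish by symmetry):
  i = 0 (even): a_0 · C_{0} = 3 · 1 = 3
  i = 1 (odd): ∫ x^1 ρ_sc = 0 (vanishes)
  i = 2 (even): a_2 · C_{1} = 3 · 1 = 3

Summing the contributions: ∫_{−2}^{2} p(x) ρ_sc(x) dx = 3 + 3 = 6.


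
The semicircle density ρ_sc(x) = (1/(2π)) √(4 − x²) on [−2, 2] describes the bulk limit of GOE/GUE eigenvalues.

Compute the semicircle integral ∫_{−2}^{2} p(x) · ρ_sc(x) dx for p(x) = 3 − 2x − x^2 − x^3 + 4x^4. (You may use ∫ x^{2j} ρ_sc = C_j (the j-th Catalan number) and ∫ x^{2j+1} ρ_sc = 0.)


Write p(x) = Σ a_i x^i, split into monomials and integrate each against ρ_sc separately.
Using ∫ x^{2j} ρ_sc = C_j = (1/(j+1)) C(2j, j) (Catalan numbers) and ∫ x^{2j+1} ρ_sc = 0 (odd monomials vanish by symmetry):
  i = 0 (even): a_0 · C_{0} = 3 · 1 = 3
  i = 1 (odd): ∫ x^1 ρ_sc = 0 (vanishes)
  i = 2 (even): a_2 · C_{1} = -1 · 1 = -1
  i = 3 (odd): ∫ x^3 ρ_sc = 0 (vanishes)
  i = 4 (even): a_4 · C_{2} = 4 · 2 = 8

Summing the contributions: ∫_{−2}^{2} p(x) ρ_sc(x) dx = 3 + (-1) + 8 = 10.


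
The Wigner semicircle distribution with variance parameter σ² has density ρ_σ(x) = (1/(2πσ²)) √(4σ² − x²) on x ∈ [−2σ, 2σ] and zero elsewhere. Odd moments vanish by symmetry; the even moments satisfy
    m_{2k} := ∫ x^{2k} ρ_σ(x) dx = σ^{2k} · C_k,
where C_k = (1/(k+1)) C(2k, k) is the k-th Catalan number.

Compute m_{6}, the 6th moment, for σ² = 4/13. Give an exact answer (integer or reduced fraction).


By the scaled semicircle moment identity, m_{2k} = σ^{2k} · C_k with k = 3.
C_3 = (1/(k+1)) · C(2k, k) = (1/4) · C(6, 3) = (1/4) · 20 = 5.
σ^{2k} = (σ²)^k = (4/13)^3 = 64/2197.

Therefore m_{6} = σ^{6} · C_3 = (64/2197) · 5 = 320/2197.


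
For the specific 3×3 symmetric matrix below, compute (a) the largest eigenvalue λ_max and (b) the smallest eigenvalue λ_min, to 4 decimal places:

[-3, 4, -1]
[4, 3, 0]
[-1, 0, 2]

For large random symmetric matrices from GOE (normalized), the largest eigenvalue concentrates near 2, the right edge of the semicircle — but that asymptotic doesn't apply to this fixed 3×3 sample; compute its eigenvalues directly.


Since M is real symmetric, all three eigenvalues are real; they are the roots of det(λI − M) = λ³ − (tr M) λ² + s λ − det M, where s is the sum of the principal 2×2 minors.
tr M = -3 + 3 + 2 = 2.
s = ((-3)·3 − 4²) + ((-3)·2 − (-1)²) + (3·2 − 0²) = -25 + (-7) + 6 = -26.
det M (expand along row 1) = (-3)·6 − 4·8 + (-1)·3 = -53.
Characteristic polynomial: λ³ − 2λ² − 26λ + 53 = 0.
Substitute λ = y + (tr M)/3 = y + 0.666667 to remove the quadratic term: y³ + p·y + q = 0 with p = s − (tr M)²/3 = -27.333333 and q = −2(tr M)³/27 + (tr M)·s/3 − det M = 35.074074.
Three real roots ⇒ use the trigonometric (Viète) form: r = 2√(−p/3) = 6.036923, φ = arccos(3q/(p·r)) = arccos(-0.637675) = 2.262272 rad.
y_k = r·cos(φ/3 − 2πk/3) for k = 0, 1, 2 gives y = 4.400279, 1.379174, -5.779454.
λ_k = y_k + 0.666667 gives λ = 5.0669, 2.0458, -5.1128 (check: the sum is 2.0000 = tr M).

Hence λ_max = 5.0669 and λ_min = -5.1128.


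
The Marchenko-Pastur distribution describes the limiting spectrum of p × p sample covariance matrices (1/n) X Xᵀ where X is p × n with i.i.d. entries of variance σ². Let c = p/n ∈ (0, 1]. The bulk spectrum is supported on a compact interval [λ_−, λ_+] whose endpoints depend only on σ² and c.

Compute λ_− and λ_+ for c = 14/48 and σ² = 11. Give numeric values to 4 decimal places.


c = 14/48 = 0.291667; √c = 0.540062.
λ_− = σ² (1 − √c)² = 11 · (1 − 0.540062)² = 11 · (0.459938)² = 2.326975.
λ_+ = σ² (1 + √c)² = 11 · (1 + 0.540062)² = 11 · (1.540062)² = 26.089691.

Rounded to 4 decimal places: λ_− ≈ 2.3270, λ_+ ≈ 26.0897.


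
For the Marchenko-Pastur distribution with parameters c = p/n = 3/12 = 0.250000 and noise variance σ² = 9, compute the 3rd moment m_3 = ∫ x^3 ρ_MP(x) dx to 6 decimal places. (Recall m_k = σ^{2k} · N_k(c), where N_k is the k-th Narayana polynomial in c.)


E[X³] = σ⁶ (1 + 3c + c²) (third MP moment). With σ² = 9 (so σ⁶ = 729) and c = 3/12 = 0.250000: E[X³] = 729 · (1 + 3·0.250000 + (0.250000)²) = 729 · 1.812500.

So E[X^3] = 1321.312500.


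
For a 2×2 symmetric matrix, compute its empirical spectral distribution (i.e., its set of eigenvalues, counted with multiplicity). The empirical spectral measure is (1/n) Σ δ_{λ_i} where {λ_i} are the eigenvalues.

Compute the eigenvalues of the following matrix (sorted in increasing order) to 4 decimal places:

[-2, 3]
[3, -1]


Since M is real symmetric, both eigenvalues are real; they are the roots of det(λI − M) = λ² − (tr M) λ + det M.
tr M = -2 + (-1) = -3.
det M = (-2)·(-1) − 3² = 2 − 9 = -7.
Characteristic polynomial: λ² + 3λ − 7 = 0.
Discriminant Δ = (tr M)² − 4·det M = 9 − (-28) = 37; √Δ = 6.082763.
λ = (tr M ± √Δ)/2 = (-3 ± 6.082763)/2, giving (tr M − √Δ)/2 = -4.5414 and (tr M + √Δ)/2 = 1.5414.

Eigenvalues sorted in increasing order: [-4.5414, 1.5414].


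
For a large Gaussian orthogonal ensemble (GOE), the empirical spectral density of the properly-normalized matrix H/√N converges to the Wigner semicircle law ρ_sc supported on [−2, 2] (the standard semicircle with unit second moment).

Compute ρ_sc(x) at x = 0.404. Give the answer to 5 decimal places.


ρ_sc(x) = (1/(2π)) √(4 − x²). With x = 0.404:
  4 − x² = 4 − (0.404)² = 4 − 0.163216 = 3.836784.
  √(4 − x²) = 1.958771.
  1/(2π) = 0.159155.
  ρ_sc(0.404) = 0.159155 · 1.958771 = 0.311748.

Rounded to 5 decimal places: ρ_sc(0.404) ≈ 0.31175.


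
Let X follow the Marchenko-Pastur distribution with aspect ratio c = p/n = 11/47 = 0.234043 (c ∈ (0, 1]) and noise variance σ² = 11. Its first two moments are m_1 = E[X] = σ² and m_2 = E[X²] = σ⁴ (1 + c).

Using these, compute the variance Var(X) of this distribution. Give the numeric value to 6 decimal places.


m_1 = E[X] = σ² = 11, so m_1² = 121.
m_2 = E[X²] = σ⁴ (1 + c) = 121 · (1 + 0.234043) = 121 · 1.234043 = 149.319149.
(Note m_2 − m_1² simplifies to c · σ⁴ = 0.234043 · 121.)

Var(X) = m_2 − m_1² = 149.319149 − 121 = 28.319149.


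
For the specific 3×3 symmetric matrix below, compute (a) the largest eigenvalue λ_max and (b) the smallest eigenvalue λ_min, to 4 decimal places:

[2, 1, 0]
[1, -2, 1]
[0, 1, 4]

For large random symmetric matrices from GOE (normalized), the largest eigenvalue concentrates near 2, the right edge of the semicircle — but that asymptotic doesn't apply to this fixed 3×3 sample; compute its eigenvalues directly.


Since M is real symmetric, all three eigenvalues are real; they are the roots of det(λI − M) = λ³ − (tr M) λ² + s λ − det M, where s is the sum of the principal 2×2 minors.
tr M = 2 + (-2) + 4 = 4.
s = (2·(-2) − 1²) + (2·4 − 0²) + ((-2)·4 − 1²) = -5 + 8 + (-9) = -6.
det M (expand along row 1) = 2·(-9) − 1·4 + 0·1 = -22.
Characteristic polynomial: λ³ − 4λ² − 6λ + 22 = 0.
Substitute λ = y + (tr M)/3 = y + 1.333333 to remove the quadratic term: y³ + p·y + q = 0 with p = s − (tr M)²/3 = -11.333333 and q = −2(tr M)³/27 + (tr M)·s/3 − det M = 9.259259.
Three real roots ⇒ use the trigonometric (Viète) form: r = 2√(−p/3) = 3.887301, φ = arccos(3q/(p·r)) = arccos(-0.630510) = 2.253006 rad.
y_k = r·cos(φ/3 − 2πk/3) for k = 0, 1, 2 gives y = 2.841639, 0.876385, -3.718024.
λ_k = y_k + 1.333333 gives λ = 4.1750, 2.2097, -2.3847 (check: the sum is 4.0000 = tr M).

Hence λ_max = 4.1750 and λ_min = -2.3847.


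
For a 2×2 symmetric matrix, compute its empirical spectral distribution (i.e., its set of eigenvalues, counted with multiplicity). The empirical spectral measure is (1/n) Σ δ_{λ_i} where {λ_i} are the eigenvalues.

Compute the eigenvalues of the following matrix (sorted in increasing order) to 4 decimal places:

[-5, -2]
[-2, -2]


Since M is real symmetric, both eigenvalues are real; they are the roots of det(λI − M) = λ² − (tr M) λ + det M.
tr M = -5 + (-2) = -7.
det M = (-5)·(-2) − (-2)² = 10 − 4 = 6.
Characteristic polynomial: λ² + 7λ + 6 = 0.
Discriminant Δ = (tr M)² − 4·det M = 49 − 24 = 25; √Δ = 5.000000.
λ = (tr M ± √Δ)/2 = (-7 ± 5.000000)/2, giving (tr M − √Δ)/2 = -6.0000 and (tr M + √Δ)/2 = -1.0000.

Eigenvalues sorted in increasing order: [-6.0000, -1.0000].


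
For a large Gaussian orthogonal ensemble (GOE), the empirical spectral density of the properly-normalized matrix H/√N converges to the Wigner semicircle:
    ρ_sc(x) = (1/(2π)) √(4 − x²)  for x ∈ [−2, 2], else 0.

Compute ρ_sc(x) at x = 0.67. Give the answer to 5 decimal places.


ρ_sc(x) = (1/(2π)) √(4 − x²). With x = 0.67:
  4 − x² = 4 − (0.67)² = 4 − 0.448900 = 3.551100.
  √(4 − x²) = 1.884436.
  1/(2π) = 0.159155.
  ρ_sc(0.67) = 0.159155 · 1.884436 = 0.299917.

Rounded to 5 decimal places: ρ_sc(0.67) ≈ 0.29992.


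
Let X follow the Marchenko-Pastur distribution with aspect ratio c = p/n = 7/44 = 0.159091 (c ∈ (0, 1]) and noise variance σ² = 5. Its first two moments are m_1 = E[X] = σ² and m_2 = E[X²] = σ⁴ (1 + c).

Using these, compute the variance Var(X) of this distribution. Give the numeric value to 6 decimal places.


m_1 = E[X] = σ² = 5, so m_1² = 25.
m_2 = E[X²] = σ⁴ (1 + c) = 25 · (1 + 0.159091) = 25 · 1.159091 = 28.977273.
(Note m_2 − m_1² simplifies to c · σ⁴ = 0.159091 · 25.)

Var(X) = m_2 − m_1² = 28.977273 − 25 = 3.977273.


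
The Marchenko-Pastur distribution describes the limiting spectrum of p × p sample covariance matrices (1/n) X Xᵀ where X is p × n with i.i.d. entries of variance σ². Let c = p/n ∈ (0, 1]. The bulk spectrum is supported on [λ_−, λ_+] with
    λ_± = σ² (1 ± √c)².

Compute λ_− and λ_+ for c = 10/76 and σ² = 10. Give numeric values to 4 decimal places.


c = 10/76 = 0.131579; √c = 0.362738.
λ_− = σ² (1 − √c)² = 10 · (1 − 0.362738)² = 10 · (0.637262)² = 4.061027.
λ_+ = σ² (1 + √c)² = 10 · (1 + 0.362738)² = 10 · (1.362738)² = 18.570552.

Rounded to 4 decimal places: λ_− ≈ 4.0610, λ_+ ≈ 18.5706.


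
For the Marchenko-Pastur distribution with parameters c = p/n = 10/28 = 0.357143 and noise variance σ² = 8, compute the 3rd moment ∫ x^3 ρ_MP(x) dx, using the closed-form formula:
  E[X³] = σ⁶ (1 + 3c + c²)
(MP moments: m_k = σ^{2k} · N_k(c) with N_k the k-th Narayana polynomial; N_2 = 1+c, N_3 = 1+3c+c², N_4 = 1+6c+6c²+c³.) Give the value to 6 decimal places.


E[X³] = σ⁶ (1 + 3c + c²) (third MP moment). With σ² = 8 (so σ⁶ = 512) and c = 10/28 = 0.357143: E[X³] = 512 · (1 + 3·0.357143 + (0.357143)²) = 512 · 2.198980.

So E[X^3] = 1125.877551.


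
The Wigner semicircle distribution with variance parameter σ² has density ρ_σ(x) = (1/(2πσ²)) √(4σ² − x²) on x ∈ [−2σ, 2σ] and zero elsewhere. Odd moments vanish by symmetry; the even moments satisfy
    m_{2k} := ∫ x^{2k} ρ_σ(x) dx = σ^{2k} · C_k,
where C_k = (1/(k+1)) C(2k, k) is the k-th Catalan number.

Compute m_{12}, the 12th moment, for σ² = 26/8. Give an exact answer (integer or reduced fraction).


By the scaled semicircle moment identity, m_{2k} = σ^{2k} · C_k with k = 6.
C_6 = (1/(k+1)) · C(2k, k) = (1/7) · C(12, 6) = (1/7) · 924 = 132.
σ^{2k} = (σ²)^k = (26/8)^6 = 4826809/4096.

Therefore m_{12} = σ^{12} · C_6 = (4826809/4096) · 132 = 159284697/1024.


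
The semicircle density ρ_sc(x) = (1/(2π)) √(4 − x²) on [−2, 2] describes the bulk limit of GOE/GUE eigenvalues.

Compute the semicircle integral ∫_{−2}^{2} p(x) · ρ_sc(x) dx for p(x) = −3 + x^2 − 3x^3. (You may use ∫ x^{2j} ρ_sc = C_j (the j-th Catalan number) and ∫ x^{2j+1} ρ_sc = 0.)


Write p(x) = Σ a_i x^i, split into monomials and integrate each against ρ_sc separately.
Using ∫ x^{2j} ρ_sc = C_j = (1/(j+1)) C(2j, j) (Catalan numbers) and ∫ x^{2j+1} ρ_sc = 0 (odd monomials vanish by symmetry):
  i = 0 (even): a_0 · C_{0} = -3 · 1 = -3
  i = 2 (even): a_2 · C_{1} = 1 · 1 = 1
  i = 3 (odd): ∫ x^3 ρ_sc = 0 (vanishes)

Summing the contributions: ∫_{−2}^{2} p(x) ρ_sc(x) dx = (-3) + 1 = -2.


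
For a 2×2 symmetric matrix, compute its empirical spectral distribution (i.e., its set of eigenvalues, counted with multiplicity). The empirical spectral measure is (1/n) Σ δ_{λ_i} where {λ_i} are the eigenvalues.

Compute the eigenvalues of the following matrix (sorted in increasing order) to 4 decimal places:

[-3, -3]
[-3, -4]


Since M is real symmetric, both eigenvalues are real; they are the roots of det(λI − M) = λ² − (tr M) λ + det M.
tr M = -3 + (-4) = -7.
det M = (-3)·(-4) − (-3)² = 12 − 9 = 3.
Characteristic polynomial: λ² + 7λ + 3 = 0.
Discriminant Δ = (tr M)² − 4·det M = 49 − 12 = 37; √Δ = 6.082763.
λ = (tr M ± √Δ)/2 = (-7 ± 6.082763)/2, giving (tr M − √Δ)/2 = -6.5414 and (tr M + √Δ)/2 = -0.4586.

Eigenvalues sorted in increasing order: [-6.5414, -0.4586].


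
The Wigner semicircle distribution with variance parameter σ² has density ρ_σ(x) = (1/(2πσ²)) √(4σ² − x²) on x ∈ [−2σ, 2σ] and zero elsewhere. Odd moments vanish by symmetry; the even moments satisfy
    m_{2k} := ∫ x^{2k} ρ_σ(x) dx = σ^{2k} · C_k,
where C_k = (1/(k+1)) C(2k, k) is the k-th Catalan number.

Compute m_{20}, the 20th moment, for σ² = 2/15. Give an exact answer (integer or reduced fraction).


By the scaled semicircle moment identity, m_{2k} = σ^{2k} · C_k with k = 10.
C_10 = (1/(k+1)) · C(2k, k) = (1/11) · C(20, 10) = (1/11) · 184756 = 16796.
σ^{2k} = (σ²)^k = (2/15)^10 = 1024/576650390625.

Therefore m_{20} = σ^{20} · C_10 = (1024/576650390625) · 16796 = 17199104/576650390625.


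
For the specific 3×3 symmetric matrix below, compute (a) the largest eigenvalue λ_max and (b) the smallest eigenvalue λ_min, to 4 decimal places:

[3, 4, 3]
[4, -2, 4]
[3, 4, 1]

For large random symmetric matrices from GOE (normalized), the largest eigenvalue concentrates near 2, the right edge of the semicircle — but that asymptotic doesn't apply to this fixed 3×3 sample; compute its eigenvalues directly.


Since M is real symmetric, all three eigenvalues are real; they are the roots of det(λI − M) = λ³ − (tr M) λ² + s λ − det M, where s is the sum of the principal 2×2 minors.
tr M = 3 + (-2) + 1 = 2.
s = (3·(-2) − 4²) + (3·1 − 3²) + ((-2)·1 − 4²) = -22 + (-6) + (-18) = -46.
det M (expand along row 1) = 3·(-18) − 4·(-8) + 3·22 = 44.
Characteristic polynomial: λ³ − 2λ² − 46λ − 44 = 0.
Substitute λ = y + (tr M)/3 = y + 0.666667 to remove the quadratic term: y³ + p·y + q = 0 with p = s − (tr M)²/3 = -47.333333 and q = −2(tr M)³/27 + (tr M)·s/3 − det M = -75.259259.
Three real roots ⇒ use the trigonometric (Viète) form: r = 2√(−p/3) = 7.944250, φ = arccos(3q/(p·r)) = arccos(0.600428) = 0.926760 rad.
y_k = r·cos(φ/3 − 2πk/3) for k = 0, 1, 2 gives y = 7.568189, -1.692393, -5.875796.
λ_k = y_k + 0.666667 gives λ = 8.2349, -1.0257, -5.2091 (check: the sum is 2.0000 = tr M).

Hence λ_max = 8.2349 and λ_min = -5.2091.


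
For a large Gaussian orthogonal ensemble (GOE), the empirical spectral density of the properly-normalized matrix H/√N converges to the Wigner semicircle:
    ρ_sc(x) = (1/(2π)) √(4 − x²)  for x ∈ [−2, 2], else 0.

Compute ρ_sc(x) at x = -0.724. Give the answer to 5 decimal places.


ρ_sc(x) = (1/(2π)) √(4 − x²). With x = -0.724:
  4 − x² = 4 − (-0.724)² = 4 − 0.524176 = 3.475824.
  √(4 − x²) = 1.864356.
  1/(2π) = 0.159155.
  ρ_sc(-0.724) = 0.159155 · 1.864356 = 0.296722.

Rounded to 5 decimal places: ρ_sc(-0.724) ≈ 0.29672.


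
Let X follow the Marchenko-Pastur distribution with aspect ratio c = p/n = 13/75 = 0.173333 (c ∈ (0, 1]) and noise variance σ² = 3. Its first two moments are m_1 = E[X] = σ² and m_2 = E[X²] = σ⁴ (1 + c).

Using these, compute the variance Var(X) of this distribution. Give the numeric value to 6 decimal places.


m_1 = E[X] = σ² = 3, so m_1² = 9.
m_2 = E[X²] = σ⁴ (1 + c) = 9 · (1 + 0.173333) = 9 · 1.173333 = 10.560000.
(Note m_2 − m_1² simplifies to c · σ⁴ = 0.173333 · 9.)

Var(X) = m_2 − m_1² = 10.560000 − 9 = 1.560000.


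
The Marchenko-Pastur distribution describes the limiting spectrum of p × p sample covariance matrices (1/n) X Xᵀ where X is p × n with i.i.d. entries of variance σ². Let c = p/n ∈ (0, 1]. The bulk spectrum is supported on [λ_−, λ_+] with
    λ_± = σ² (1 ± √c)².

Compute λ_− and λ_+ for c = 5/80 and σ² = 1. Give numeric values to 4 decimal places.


c = 5/80 = 0.062500; √c = 0.250000.
λ_− = σ² (1 − √c)² = 1 · (1 − 0.250000)² = 1 · (0.750000)² = 0.562500.
λ_+ = σ² (1 + √c)² = 1 · (1 + 0.250000)² = 1 · (1.250000)² = 1.562500.

Rounded to 4 decimal places: λ_− ≈ 0.5625, λ_+ ≈ 1.5625.


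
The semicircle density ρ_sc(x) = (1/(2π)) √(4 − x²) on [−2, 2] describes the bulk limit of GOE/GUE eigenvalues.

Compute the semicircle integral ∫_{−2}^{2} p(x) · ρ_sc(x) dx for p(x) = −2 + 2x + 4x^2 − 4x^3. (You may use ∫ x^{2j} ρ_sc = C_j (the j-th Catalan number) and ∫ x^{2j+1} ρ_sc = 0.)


Write p(x) = Σ a_i x^i, split into monomials and integrate each against ρ_sc separately.
Using ∫ x^{2j} ρ_sc = C_j = (1/(j+1)) C(2j, j) (Catalan numbers) and ∫ x^{2j+1} ρ_sc = 0 (odd monomials vanish by symmetry):
  i = 0 (even): a_0 · C_{0} = -2 · 1 = -2
  i = 1 (odd): ∫ x^1 ρ_sc = 0 (vanishes)
  i = 2 (even): a_2 · C_{1} = 4 · 1 = 4
  i = 3 (odd): ∫ x^3 ρ_sc = 0 (vanishes)

Summing the contributions: ∫_{−2}^{2} p(x) ρ_sc(x) dx = (-2) + 4 = 2.


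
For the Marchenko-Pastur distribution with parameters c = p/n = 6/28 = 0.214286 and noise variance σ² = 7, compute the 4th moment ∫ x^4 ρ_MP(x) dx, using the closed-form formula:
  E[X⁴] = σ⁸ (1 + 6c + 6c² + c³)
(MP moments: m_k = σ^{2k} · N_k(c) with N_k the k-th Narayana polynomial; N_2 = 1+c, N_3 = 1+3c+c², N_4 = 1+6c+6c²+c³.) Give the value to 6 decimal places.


E[X⁴] = σ⁸ (1 + 6c + 6c² + c³) (fourth MP moment). With σ² = 7 (so σ⁸ = 2401) and c = 6/28 = 0.214286: E[X⁴] = 2401 · (1 + 6·0.214286 + 6·(0.214286)² + (0.214286)³) = 2401 · 2.571064.

So E[X^4] = 6173.125000.


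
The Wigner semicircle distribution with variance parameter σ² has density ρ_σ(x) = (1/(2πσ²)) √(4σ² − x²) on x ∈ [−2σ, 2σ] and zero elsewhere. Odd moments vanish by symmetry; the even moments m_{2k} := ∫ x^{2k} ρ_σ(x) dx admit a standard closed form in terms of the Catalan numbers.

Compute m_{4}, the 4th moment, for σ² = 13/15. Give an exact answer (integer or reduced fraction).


By the scaled semicircle moment identity, m_{2k} = σ^{2k} · C_k with k = 2.
C_2 = (1/(k+1)) · C(2k, k) = (1/3) · C(4, 2) = (1/3) · 6 = 2.
σ^{2k} = (σ²)^k = (13/15)^2 = 169/225.

Therefore m_{4} = σ^{4} · C_2 = (169/225) · 2 = 338/225.


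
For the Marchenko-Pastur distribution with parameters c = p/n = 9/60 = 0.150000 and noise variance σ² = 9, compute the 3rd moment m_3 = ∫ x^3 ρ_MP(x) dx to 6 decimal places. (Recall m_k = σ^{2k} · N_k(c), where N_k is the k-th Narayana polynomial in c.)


E[X³] = σ⁶ (1 + 3c + c²) (third MP moment). With σ² = 9 (so σ⁶ = 729) and c = 9/60 = 0.150000: E[X³] = 729 · (1 + 3·0.150000 + (0.150000)²) = 729 · 1.472500.

So E[X^3] = 1073.452500.


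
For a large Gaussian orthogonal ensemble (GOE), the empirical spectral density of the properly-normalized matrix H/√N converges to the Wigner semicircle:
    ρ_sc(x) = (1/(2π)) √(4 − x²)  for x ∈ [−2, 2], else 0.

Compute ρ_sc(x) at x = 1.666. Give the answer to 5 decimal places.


ρ_sc(x) = (1/(2π)) √(4 − x²). With x = 1.666:
  4 − x² = 4 − (1.666)² = 4 − 2.775556 = 1.224444.
  √(4 − x²) = 1.106546.
  1/(2π) = 0.159155.
  ρ_sc(1.666) = 0.159155 · 1.106546 = 0.176112.

Rounded to 5 decimal places: ρ_sc(1.666) ≈ 0.17611.


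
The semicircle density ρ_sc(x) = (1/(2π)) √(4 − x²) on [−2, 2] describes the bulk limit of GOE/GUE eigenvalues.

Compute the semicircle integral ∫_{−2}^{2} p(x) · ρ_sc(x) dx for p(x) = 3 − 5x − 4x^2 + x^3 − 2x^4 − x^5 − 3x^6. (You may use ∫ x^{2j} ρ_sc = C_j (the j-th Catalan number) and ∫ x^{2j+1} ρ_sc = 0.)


Write p(x) = Σ a_i x^i, split into monomials and integrate each against ρ_sc separately.
Using ∫ x^{2j} ρ_sc = C_j = (1/(j+1)) C(2j, j) (Catalan numbers) and ∫ x^{2j+1} ρ_sc = 0 (odd monomials vanish by symmetry):
  i = 0 (even): a_0 · C_{0} = 3 · 1 = 3
  i = 1 (odd): ∫ x^1 ρ_sc = 0 (vanishes)
  i = 2 (even): a_2 · C_{1} = -4 · 1 = -4
  i = 3 (odd): ∫ x^3 ρ_sc = 0 (vanishes)
  i = 4 (even): a_4 · C_{2} = -2 · 2 = -4
  i = 5 (odd): ∫ x^5 ρ_sc = 0 (vanishes)
  i = 6 (even): a_6 · C_{3} = -3 · 5 = -15

Summing the contributions: ∫_{−2}^{2} p(x) ρ_sc(x) dx = 3 + (-4) + (-4) + (-15) = -20.
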